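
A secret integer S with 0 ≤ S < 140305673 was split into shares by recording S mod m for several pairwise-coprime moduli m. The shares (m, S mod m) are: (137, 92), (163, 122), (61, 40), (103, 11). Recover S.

51524422

Combine the congruences pairwise.
From S ≡ 92 (mod 137) write S = 92 + 137t. Substituting into S ≡ 122 (mod 163) gives 137t ≡ 30 (mod 163), and since 137⁻¹ ≡ 94 (mod 163), t ≡ 49. Hence S ≡ 92 + 137·49 = 6805 (mod 22331).
From S ≡ 6805 (mod 22331) write S = 6805 + 22331t. Substituting into S ≡ 40 (mod 61) gives 22331t ≡ 6 (mod 61), and since 5⁻¹ ≡ 49 (mod 61), t ≡ 50. Hence S ≡ 6805 + 22331·50 = 1123355 (mod 1362191).
From S ≡ 1123355 (mod 1362191) write S = 1123355 + 1362191t. Substituting into S ≡ 11 (mod 103) gives 1362191t ≡ 77 (mod 103), and since 16⁻¹ ≡ 58 (mod 103), t ≡ 37. Hence S ≡ 1123355 + 1362191·37 = 51524422 (mod 140305673).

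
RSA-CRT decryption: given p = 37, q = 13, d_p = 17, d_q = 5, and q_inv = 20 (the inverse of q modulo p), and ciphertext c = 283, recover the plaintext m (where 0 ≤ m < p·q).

316

m₁ = c^(d_p) mod p: c ≡ 24 (mod 37), and 24^17 mod 37 = 20.
m₂ = c^(d_q) mod q: c ≡ 10 (mod 13), and 10^5 mod 13 = 4.
h = q_inv·(m₁ − m₂) mod p = 20·(20 − 4) mod 37 = 24.
m = m₂ + h·q = 4 + 24·13 = 316.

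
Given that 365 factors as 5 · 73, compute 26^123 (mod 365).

Mod 5: 26 ≡ 1; by Fermat, exponent reduces to 123 mod 4 = 3; 1^3 ≡ 1 (mod 5).
Mod 73: 26 ≡ 26; by Fermat, exponent reduces to 123 mod 72 = 51; 26^51 ≡ 7 (mod 73).
Combine by CRT: x ≡ 1 (mod 5), x ≡ 7 (mod 73) ⇒ x ≡ 226 (mod 365).

226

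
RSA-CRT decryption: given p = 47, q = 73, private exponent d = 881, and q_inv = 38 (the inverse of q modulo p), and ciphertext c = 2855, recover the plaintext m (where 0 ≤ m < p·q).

d_p = d mod (p−1) = 881 mod 46 = 7; d_q = d mod (q−1) = 17.
m₁ = c^(d_p) mod p: c ≡ 35 (mod 47), and 35^7 mod 47 = 5.
m₂ = c^(d_q) mod q: c ≡ 8 (mod 73), and 8^17 mod 73 = 64.
h = q_inv·(m₁ − m₂) mod p = 38·(5 − 64) mod 47 = 14.
m = m₂ + h·q = 64 + 14·73 = 1086.

1086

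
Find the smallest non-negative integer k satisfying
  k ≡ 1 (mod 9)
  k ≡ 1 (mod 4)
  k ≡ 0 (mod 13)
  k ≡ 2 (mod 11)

Combine the congruences pairwise.
From k ≡ 1 (mod 9) write k = 1 + 9t. Substituting into k ≡ 1 (mod 4) gives 9t ≡ 0 (mod 4), and since 1⁻¹ ≡ 1 (mod 4), t ≡ 0. Hence k ≡ 1 + 9·0 = 1 (mod 36).
From k ≡ 1 (mod 36) write k = 1 + 36t. Substituting into k ≡ 0 (mod 13) gives 36t ≡ 12 (mod 13), and since 10⁻¹ ≡ 4 (mod 13), t ≡ 9. Hence k ≡ 1 + 36·9 = 325 (mod 468).
From k ≡ 325 (mod 468) write k = 325 + 468t. Substituting into k ≡ 2 (mod 11) gives 468t ≡ 7 (mod 11), and since 6⁻¹ ≡ 2 (mod 11), t ≡ 3. Hence k ≡ 325 + 468·3 = 1729 (mod 5148).

1729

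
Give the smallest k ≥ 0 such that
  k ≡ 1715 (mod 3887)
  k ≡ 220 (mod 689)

79455

gcd(3887, 689) = 13 and 13 | (220 − 1715), so the pair is consistent; merging gives k ≡ 79455 (mod 206011), where 206011 = lcm(3887, 689).
The solution is unique modulo lcm(3887, 689) = 206011.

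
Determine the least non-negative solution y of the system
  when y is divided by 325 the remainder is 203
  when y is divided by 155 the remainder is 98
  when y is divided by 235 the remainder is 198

Combine the congruences pairwise.
gcd(325, 155) = 5 and 5 | (98 − 203), so the pair is consistent; merging gives y ≡ 8003 (mod 10075), where 10075 = lcm(325, 155).
gcd(10075, 235) = 5 and 5 | (198 − 8003), so the pair is consistent; merging gives y ≡ 340478 (mod 473525), where 473525 = lcm(10075, 235).
The solution is unique modulo lcm(325, 155, 235) = 473525.

340478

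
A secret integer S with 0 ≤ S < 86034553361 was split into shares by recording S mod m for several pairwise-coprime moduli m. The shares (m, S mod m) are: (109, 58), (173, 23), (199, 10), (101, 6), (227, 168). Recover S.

34689936322

From S ≡ 58 (mod 109) write S = 58 + 109t. Substituting into S ≡ 23 (mod 173) gives 109t ≡ 138 (mod 173), and since 109⁻¹ ≡ 100 (mod 173), t ≡ 133. Hence S ≡ 58 + 109·133 = 14555 (mod 18857).
From S ≡ 14555 (mod 18857) write S = 14555 + 18857t. Substituting into S ≡ 10 (mod 199) gives 18857t ≡ 181 (mod 199), and since 151⁻¹ ≡ 29 (mod 199), t ≡ 75. Hence S ≡ 14555 + 18857·75 = 1428830 (mod 3752543).
From S ≡ 1428830 (mod 3752543) write S = 1428830 + 3752543t. Substituting into S ≡ 6 (mod 101) gives 3752543t ≡ 23 (mod 101), and since 90⁻¹ ≡ 55 (mod 101), t ≡ 53. Hence S ≡ 1428830 + 3752543·53 = 200313609 (mod 379006843).
From S ≡ 200313609 (mod 379006843) write S = 200313609 + 379006843t. Substituting into S ≡ 168 (mod 227) gives 379006843t ≡ 212 (mod 227), and since 152⁻¹ ≡ 115 (mod 227), t ≡ 91. Hence S ≡ 200313609 + 379006843·91 = 34689936322 (mod 86034553361).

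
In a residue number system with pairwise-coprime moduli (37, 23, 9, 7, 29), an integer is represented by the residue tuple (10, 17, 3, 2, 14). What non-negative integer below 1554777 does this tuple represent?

The moduli are pairwise coprime; N = 37·23·9·7·29 = 1554777.
N/37 = 42021; 42021 ≡ 26 (mod 37); 26·10 ≡ 1, so inverse 10.
N/23 = 67599; 67599 ≡ 2 (mod 23); 2·12 ≡ 1, so inverse 12.
N/9 = 172753; 172753 ≡ 7 (mod 9); 7·4 ≡ 1, so inverse 4.
N/7 = 222111; 222111 ≡ 1 (mod 7), inverse 1.
N/29 = 53613; 53613 ≡ 21 (mod 29); 21·18 ≡ 1, so inverse 18.
x ≡ 10·42021·10 + 17·67599·12 + 3·172753·4 + 2·222111·1 + 14·53613·18 = 34020030.
34020030 mod 1554777 = 1369713.

1369713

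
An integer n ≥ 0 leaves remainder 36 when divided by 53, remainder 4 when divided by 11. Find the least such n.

From n ≡ 36 (mod 53) write n = 36 + 53t. Substituting into n ≡ 4 (mod 11) gives 53t ≡ 1 (mod 11), and since 9⁻¹ ≡ 5 (mod 11), t ≡ 5. Hence n ≡ 36 + 53·5 = 301 (mod 583).

301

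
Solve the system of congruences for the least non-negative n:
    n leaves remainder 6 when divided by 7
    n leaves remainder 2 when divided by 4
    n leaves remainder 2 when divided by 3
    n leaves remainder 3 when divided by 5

398

From n ≡ 6 (mod 7) write n = 6 + 7t. Substituting into n ≡ 2 (mod 4) gives 7t ≡ 0 (mod 4), and since 3⁻¹ ≡ 3 (mod 4), t ≡ 0. Hence n ≡ 6 + 7·0 = 6 (mod 28).
From n ≡ 6 (mod 28) write n = 6 + 28t. Substituting into n ≡ 2 (mod 3) gives 28t ≡ 2 (mod 3), and since 1⁻¹ ≡ 1 (mod 3), t ≡ 2. Hence n ≡ 6 + 28·2 = 62 (mod 84).
From n ≡ 62 (mod 84) write n = 62 + 84t. Substituting into n ≡ 3 (mod 5) gives 84t ≡ 1 (mod 5), and since 4⁻¹ ≡ 4 (mod 5), t ≡ 4. Hence n ≡ 62 + 84·4 = 398 (mod 420).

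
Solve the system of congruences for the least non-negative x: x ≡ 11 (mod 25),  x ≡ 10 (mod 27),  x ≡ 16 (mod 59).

From x ≡ 11 (mod 25) write x = 11 + 25t. Substituting into x ≡ 10 (mod 27) gives 25t ≡ 26 (mod 27), and since 25⁻¹ ≡ 13 (mod 27), t ≡ 14. Hence x ≡ 11 + 25·14 = 361 (mod 675).
From x ≡ 361 (mod 675) write x = 361 + 675t. Substituting into x ≡ 16 (mod 59) gives 675t ≡ 9 (mod 59), and since 26⁻¹ ≡ 25 (mod 59), t ≡ 48. Hence x ≡ 361 + 675·48 = 32761 (mod 39825).

32761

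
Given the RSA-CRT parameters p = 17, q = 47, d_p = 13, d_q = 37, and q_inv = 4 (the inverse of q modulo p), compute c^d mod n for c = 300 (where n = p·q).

177

m₁ = c^(d_p) mod p: c ≡ 11 (mod 17), and 11^13 mod 17 = 7.
m₂ = c^(d_q) mod q: c ≡ 18 (mod 47), and 18^37 mod 47 = 36.
h = q_inv·(m₁ − m₂) mod p = 4·(7 − 36) mod 17 = 3.
m = m₂ + h·q = 36 + 3·47 = 177.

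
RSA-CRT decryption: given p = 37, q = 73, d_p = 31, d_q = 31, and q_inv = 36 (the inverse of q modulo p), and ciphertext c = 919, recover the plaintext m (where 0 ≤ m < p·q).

m₁ = c^(d_p) mod p: c ≡ 31 (mod 37), and 31^31 mod 37 = 6.
m₂ = c^(d_q) mod q: c ≡ 43 (mod 73), and 43^31 mod 73 = 66.
h = q_inv·(m₁ − m₂) mod p = 36·(6 − 66) mod 37 = 23.
m = m₂ + h·q = 66 + 23·73 = 1745.

1745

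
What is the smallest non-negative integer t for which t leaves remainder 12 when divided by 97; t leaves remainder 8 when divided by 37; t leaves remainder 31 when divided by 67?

161032

Combine the congruences pairwise.
From t ≡ 12 (mod 97) write t = 12 + 97s. Substituting into t ≡ 8 (mod 37) gives 97s ≡ 33 (mod 37), and since 23⁻¹ ≡ 29 (mod 37), s ≡ 32. Hence t ≡ 12 + 97·32 = 3116 (mod 3589).
From t ≡ 3116 (mod 3589) write t = 3116 + 3589s. Substituting into t ≡ 31 (mod 67) gives 3589s ≡ 64 (mod 67), and since 38⁻¹ ≡ 30 (mod 67), s ≡ 44. Hence t ≡ 3116 + 3589·44 = 161032 (mod 240463).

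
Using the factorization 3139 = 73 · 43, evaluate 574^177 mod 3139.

2983

Mod 73: 574 ≡ 63; by Fermat, exponent reduces to 177 mod 72 = 33; 63^33 ≡ 63 (mod 73).
Mod 43: 574 ≡ 15; by Fermat, exponent reduces to 177 mod 42 = 9; 15^9 ≡ 16 (mod 43).
Combine by CRT: x ≡ 63 (mod 73), x ≡ 16 (mod 43) ⇒ x ≡ 2983 (mod 3139).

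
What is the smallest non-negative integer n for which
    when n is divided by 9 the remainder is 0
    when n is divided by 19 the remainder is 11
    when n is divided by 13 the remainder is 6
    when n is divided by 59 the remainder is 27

119502

The moduli are pairwise coprime; M = 9·19·13·59 = 131157.
M/9 = 14573; 14573 ≡ 2 (mod 9); 2·5 ≡ 1, so inverse 5.
M/19 = 6903; 6903 ≡ 6 (mod 19); 6·16 ≡ 1, so inverse 16.
M/13 = 10089; 10089 ≡ 1 (mod 13), inverse 1.
M/59 = 2223; 2223 ≡ 40 (mod 59); 40·31 ≡ 1, so inverse 31.
n ≡ 0·14573·5 + 11·6903·16 + 6·10089·1 + 27·2223·31 = 3136113.
3136113 mod 131157 = 119502.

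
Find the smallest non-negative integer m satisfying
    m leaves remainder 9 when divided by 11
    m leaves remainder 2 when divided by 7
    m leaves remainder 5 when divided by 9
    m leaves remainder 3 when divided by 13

The moduli are pairwise coprime; N = 11·7·9·13 = 9009.
N/11 = 819; 819 ≡ 5 (mod 11); 5·9 ≡ 1, so inverse 9.
N/7 = 1287; 1287 ≡ 6 (mod 7); 6·6 ≡ 1, so inverse 6.
N/9 = 1001; 1001 ≡ 2 (mod 9); 2·5 ≡ 1, so inverse 5.
N/13 = 693; 693 ≡ 4 (mod 13); 4·10 ≡ 1, so inverse 10.
m ≡ 9·819·9 + 2·1287·6 + 5·1001·5 + 3·693·10 = 127598.
127598 mod 9009 = 1472.

1472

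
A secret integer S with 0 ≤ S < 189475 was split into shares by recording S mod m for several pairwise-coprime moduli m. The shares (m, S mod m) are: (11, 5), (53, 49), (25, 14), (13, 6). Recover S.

The moduli are pairwise coprime; N = 11·53·25·13 = 189475.
N/11 = 17225; 17225 ≡ 10 (mod 11); 10·10 ≡ 1, so inverse 10.
N/53 = 3575; 3575 ≡ 24 (mod 53); 24·42 ≡ 1, so inverse 42.
N/25 = 7579; 7579 ≡ 4 (mod 25); 4·19 ≡ 1, so inverse 19.
N/13 = 14575; 14575 ≡ 2 (mod 13); 2·7 ≡ 1, so inverse 7.
S ≡ 5·17225·10 + 49·3575·42 + 14·7579·19 + 6·14575·7 = 10846764.
10846764 mod 189475 = 46689.

46689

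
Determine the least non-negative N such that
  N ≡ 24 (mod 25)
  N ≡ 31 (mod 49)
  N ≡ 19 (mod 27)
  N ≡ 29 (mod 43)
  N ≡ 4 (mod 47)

14857174

The moduli are pairwise coprime; M = 25·49·27·43·47 = 66844575.
M/25 = 2673783; 2673783 ≡ 8 (mod 25); 8·22 ≡ 1, so inverse 22.
M/49 = 1364175; 1364175 ≡ 15 (mod 49); 15·36 ≡ 1, so inverse 36.
M/27 = 2475725; 2475725 ≡ 14 (mod 27); 14·2 ≡ 1, so inverse 2.
M/43 = 1554525; 1554525 ≡ 32 (mod 43); 32·39 ≡ 1, so inverse 39.
M/47 = 1422225; 1422225 ≡ 5 (mod 47); 5·19 ≡ 1, so inverse 19.
N ≡ 24·2673783·22 + 31·1364175·36 + 19·2475725·2 + 29·1554525·39 + 4·1422225·19 = 4894511149.
4894511149 mod 66844575 = 14857174.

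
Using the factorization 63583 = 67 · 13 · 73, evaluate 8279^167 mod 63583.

Mod 67: 8279 ≡ 38; by Fermat, exponent reduces to 167 mod 66 = 35; 38^35 ≡ 30 (mod 67).
Mod 13: 8279 ≡ 11; by Fermat, exponent reduces to 167 mod 12 = 11; 11^11 ≡ 6 (mod 13).
Mod 73: 8279 ≡ 30; by Fermat, exponent reduces to 167 mod 72 = 23; 30^23 ≡ 56 (mod 73).
Combine by CRT: x ≡ 30 (mod 67), x ≡ 6 (mod 13), x ≡ 56 (mod 73) ⇒ x ≡ 45389 (mod 63583).

45389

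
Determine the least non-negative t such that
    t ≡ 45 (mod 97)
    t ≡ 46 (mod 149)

From t ≡ 45 (mod 97) write t = 45 + 97s. Substituting into t ≡ 46 (mod 149) gives 97s ≡ 1 (mod 149), and since 97⁻¹ ≡ 106 (mod 149), s ≡ 106. Hence t ≡ 45 + 97·106 = 10327 (mod 14453).

10327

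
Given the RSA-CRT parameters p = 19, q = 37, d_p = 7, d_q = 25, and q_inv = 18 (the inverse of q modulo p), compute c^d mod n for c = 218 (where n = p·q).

118

m₁ = c^(d_p) mod p: c ≡ 9 (mod 19), and 9^7 mod 19 = 4.
m₂ = c^(d_q) mod q: c ≡ 33 (mod 37), and 33^25 mod 37 = 7.
h = q_inv·(m₁ − m₂) mod p = 18·(4 − 7) mod 19 = 3.
m = m₂ + h·q = 7 + 3·37 = 118.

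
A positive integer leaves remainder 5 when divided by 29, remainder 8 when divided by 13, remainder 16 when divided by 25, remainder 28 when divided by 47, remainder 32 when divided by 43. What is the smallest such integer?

901441

The moduli are pairwise coprime; M = 29·13·25·47·43 = 19047925.
M/29 = 656825; 656825 ≡ 4 (mod 29); 4·22 ≡ 1, so inverse 22.
M/13 = 1465225; 1465225 ≡ 8 (mod 13); 8·5 ≡ 1, so inverse 5.
M/25 = 761917; 761917 ≡ 17 (mod 25); 17·3 ≡ 1, so inverse 3.
M/47 = 405275; 405275 ≡ 41 (mod 47); 41·39 ≡ 1, so inverse 39.
M/43 = 442975; 442975 ≡ 32 (mod 43); 32·39 ≡ 1, so inverse 39.
N ≡ 5·656825·22 + 8·1465225·5 + 16·761917·3 + 28·405275·39 + 32·442975·39 = 1162824866.
1162824866 mod 19047925 = 901441.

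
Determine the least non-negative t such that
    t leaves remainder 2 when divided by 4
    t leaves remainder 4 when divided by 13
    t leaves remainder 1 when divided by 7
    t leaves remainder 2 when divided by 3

134

The moduli are pairwise coprime; N = 4·13·7·3 = 1092.
N/4 = 273; 273 ≡ 1 (mod 4), inverse 1.
N/13 = 84; 84 ≡ 6 (mod 13); 6·11 ≡ 1, so inverse 11.
N/7 = 156; 156 ≡ 2 (mod 7); 2·4 ≡ 1, so inverse 4.
N/3 = 364; 364 ≡ 1 (mod 3), inverse 1.
t ≡ 2·273·1 + 4·84·11 + 1·156·4 + 2·364·1 = 5594.
5594 mod 1092 = 134.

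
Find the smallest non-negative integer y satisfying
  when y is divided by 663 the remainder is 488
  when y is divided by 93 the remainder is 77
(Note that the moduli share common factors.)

gcd(663, 93) = 3 and 3 | (77 − 488), so the pair is consistent; merging gives y ≡ 13748 (mod 20553), where 20553 = lcm(663, 93).
The solution is unique modulo lcm(663, 93) = 20553.

13748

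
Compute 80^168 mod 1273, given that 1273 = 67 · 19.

Mod 67: 80 ≡ 13; by Fermat, exponent reduces to 168 mod 66 = 36; 13^36 ≡ 14 (mod 67).
Mod 19: 80 ≡ 4; by Fermat, exponent reduces to 168 mod 18 = 6; 4^6 ≡ 11 (mod 19).
Combine by CRT: x ≡ 14 (mod 67), x ≡ 11 (mod 19) ⇒ x ≡ 885 (mod 1273).

885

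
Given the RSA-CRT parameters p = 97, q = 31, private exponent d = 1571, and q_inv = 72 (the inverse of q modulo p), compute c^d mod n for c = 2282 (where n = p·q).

d_p = d mod (p−1) = 1571 mod 96 = 35; d_q = d mod (q−1) = 11.
m₁ = c^(d_p) mod p: c ≡ 51 (mod 97), and 51^35 mod 97 = 52.
m₂ = c^(d_q) mod q: c ≡ 19 (mod 31), and 19^11 mod 31 = 10.
h = q_inv·(m₁ − m₂) mod p = 72·(52 − 10) mod 97 = 17.
m = m₂ + h·q = 10 + 17·31 = 537.

537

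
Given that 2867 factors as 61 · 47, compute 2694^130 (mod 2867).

1051

Mod 61: 2694 ≡ 10; by Fermat, exponent reduces to 130 mod 60 = 10; 10^10 ≡ 14 (mod 61).
Mod 47: 2694 ≡ 15; by Fermat, exponent reduces to 130 mod 46 = 38; 15^38 ≡ 17 (mod 47).
Combine by CRT: x ≡ 14 (mod 61), x ≡ 17 (mod 47) ⇒ x ≡ 1051 (mod 2867).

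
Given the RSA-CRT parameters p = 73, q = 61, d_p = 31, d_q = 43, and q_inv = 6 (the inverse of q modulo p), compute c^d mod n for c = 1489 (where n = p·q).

m₁ = c^(d_p) mod p: c ≡ 29 (mod 73), and 29^31 mod 73 = 59.
m₂ = c^(d_q) mod q: c ≡ 25 (mod 61), and 25^43 mod 61 = 57.
h = q_inv·(m₁ − m₂) mod p = 6·(59 − 57) mod 73 = 12.
m = m₂ + h·q = 57 + 12·61 = 789.

789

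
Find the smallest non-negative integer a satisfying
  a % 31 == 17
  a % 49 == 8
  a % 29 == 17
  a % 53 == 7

1243334

The moduli are pairwise coprime; N = 31·49·29·53 = 2334703.
N/31 = 75313; 75313 ≡ 14 (mod 31); 14·20 ≡ 1, so inverse 20.
N/49 = 47647; 47647 ≡ 19 (mod 49); 19·31 ≡ 1, so inverse 31.
N/29 = 80507; 80507 ≡ 3 (mod 29); 3·10 ≡ 1, so inverse 10.
N/53 = 44051; 44051 ≡ 8 (mod 53); 8·20 ≡ 1, so inverse 20.
a ≡ 17·75313·20 + 8·47647·31 + 17·80507·10 + 7·44051·20 = 57276206.
57276206 mod 2334703 = 1243334.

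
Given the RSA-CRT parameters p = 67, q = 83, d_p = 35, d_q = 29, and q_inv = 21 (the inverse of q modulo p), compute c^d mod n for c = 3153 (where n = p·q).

m₁ = c^(d_p) mod p: c ≡ 4 (mod 67), and 4^35 mod 67 = 16.
m₂ = c^(d_q) mod q: c ≡ 82 (mod 83), and 82^29 mod 83 = 82.
h = q_inv·(m₁ − m₂) mod p = 21·(16 − 82) mod 67 = 21.
m = m₂ + h·q = 82 + 21·83 = 1825.

1825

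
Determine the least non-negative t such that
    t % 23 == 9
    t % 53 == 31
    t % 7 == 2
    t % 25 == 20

44445

The moduli are pairwise coprime; N = 23·53·7·25 = 213325.
N/23 = 9275; 9275 ≡ 6 (mod 23); 6·4 ≡ 1, so inverse 4.
N/53 = 4025; 4025 ≡ 50 (mod 53); 50·35 ≡ 1, so inverse 35.
N/7 = 30475; 30475 ≡ 4 (mod 7); 4·2 ≡ 1, so inverse 2.
N/25 = 8533; 8533 ≡ 8 (mod 25); 8·22 ≡ 1, so inverse 22.
t ≡ 9·9275·4 + 31·4025·35 + 2·30475·2 + 20·8533·22 = 8577445.
8577445 mod 213325 = 44445.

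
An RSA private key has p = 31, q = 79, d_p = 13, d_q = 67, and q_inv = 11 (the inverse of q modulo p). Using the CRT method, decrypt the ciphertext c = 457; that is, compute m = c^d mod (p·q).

2185

m₁ = c^(d_p) mod p: c ≡ 23 (mod 31), and 23^13 mod 31 = 15.
m₂ = c^(d_q) mod q: c ≡ 62 (mod 79), and 62^67 mod 79 = 52.
h = q_inv·(m₁ − m₂) mod p = 11·(15 − 52) mod 31 = 27.
m = m₂ + h·q = 52 + 27·79 = 2185.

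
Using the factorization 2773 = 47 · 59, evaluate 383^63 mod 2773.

Mod 47: 383 ≡ 7; by Fermat, exponent reduces to 63 mod 46 = 17; 7^17 ≡ 6 (mod 47).
Mod 59: 383 ≡ 29; by Fermat, exponent reduces to 63 mod 58 = 5; 29^5 ≡ 35 (mod 59).
Combine by CRT: x ≡ 6 (mod 47), x ≡ 35 (mod 59) ⇒ x ≡ 1510 (mod 2773).

1510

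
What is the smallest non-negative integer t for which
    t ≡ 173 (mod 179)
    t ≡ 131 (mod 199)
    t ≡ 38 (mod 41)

431563

The moduli are pairwise coprime; N = 179·199·41 = 1460461.
N/179 = 8159; 8159 ≡ 104 (mod 179); 104·105 ≡ 1, so inverse 105.
N/199 = 7339; 7339 ≡ 175 (mod 199); 175·58 ≡ 1, so inverse 58.
N/41 = 35621; 35621 ≡ 33 (mod 41); 33·5 ≡ 1, so inverse 5.
t ≡ 173·8159·105 + 131·7339·58 + 38·35621·5 = 210737947.
210737947 mod 1460461 = 431563.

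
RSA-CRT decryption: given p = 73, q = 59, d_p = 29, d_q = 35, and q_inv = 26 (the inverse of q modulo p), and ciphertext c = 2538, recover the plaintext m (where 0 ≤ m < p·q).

650

m₁ = c^(d_p) mod p: c ≡ 56 (mod 73), and 56^29 mod 73 = 66.
m₂ = c^(d_q) mod q: c ≡ 1 (mod 59), and 1^35 mod 59 = 1.
h = q_inv·(m₁ − m₂) mod p = 26·(66 − 1) mod 73 = 11.
m = m₂ + h·q = 1 + 11·59 = 650.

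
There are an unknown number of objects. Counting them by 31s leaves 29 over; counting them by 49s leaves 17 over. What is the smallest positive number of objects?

Combine the congruences pairwise.
From N ≡ 29 (mod 31) write N = 29 + 31t. Substituting into N ≡ 17 (mod 49) gives 31t ≡ 37 (mod 49), and since 31⁻¹ ≡ 19 (mod 49), t ≡ 17. Hence N ≡ 29 + 31·17 = 556 (mod 1519).

556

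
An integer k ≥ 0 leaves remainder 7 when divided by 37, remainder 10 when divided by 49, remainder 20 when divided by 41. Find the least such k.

45776

The moduli are pairwise coprime; N = 37·49·41 = 74333.
N/37 = 2009; 2009 ≡ 11 (mod 37); 11·27 ≡ 1, so inverse 27.
N/49 = 1517; 1517 ≡ 47 (mod 49); 47·24 ≡ 1, so inverse 24.
N/41 = 1813; 1813 ≡ 9 (mod 41); 9·32 ≡ 1, so inverse 32.
k ≡ 7·2009·27 + 10·1517·24 + 20·1813·32 = 1904101.
1904101 mod 74333 = 45776.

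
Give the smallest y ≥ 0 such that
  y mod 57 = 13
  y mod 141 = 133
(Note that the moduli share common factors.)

697

gcd(57, 141) = 3 and 3 | (133 − 13), so the pair is consistent; merging gives y ≡ 697 (mod 2679), where 2679 = lcm(57, 141).
The solution is unique modulo lcm(57, 141) = 2679.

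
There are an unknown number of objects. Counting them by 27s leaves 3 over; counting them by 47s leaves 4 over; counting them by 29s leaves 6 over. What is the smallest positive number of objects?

12882

The moduli are pairwise coprime; M = 27·47·29 = 36801.
M/27 = 1363; 1363 ≡ 13 (mod 27); 13·25 ≡ 1, so inverse 25.
M/47 = 783; 783 ≡ 31 (mod 47); 31·44 ≡ 1, so inverse 44.
M/29 = 1269; 1269 ≡ 22 (mod 29); 22·4 ≡ 1, so inverse 4.
N ≡ 3·1363·25 + 4·783·44 + 6·1269·4 = 270489.
270489 mod 36801 = 12882.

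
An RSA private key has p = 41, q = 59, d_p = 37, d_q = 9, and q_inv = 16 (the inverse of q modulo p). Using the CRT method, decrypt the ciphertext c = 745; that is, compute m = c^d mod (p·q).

m₁ = c^(d_p) mod p: c ≡ 7 (mod 41), and 7^37 mod 41 = 11.
m₂ = c^(d_q) mod q: c ≡ 37 (mod 59), and 37^9 mod 59 = 55.
h = q_inv·(m₁ − m₂) mod p = 16·(11 − 55) mod 41 = 34.
m = m₂ + h·q = 55 + 34·59 = 2061.

2061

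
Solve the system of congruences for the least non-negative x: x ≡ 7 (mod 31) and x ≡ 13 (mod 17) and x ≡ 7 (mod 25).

3107

From x ≡ 7 (mod 31) write x = 7 + 31t. Substituting into x ≡ 13 (mod 17) gives 31t ≡ 6 (mod 17), and since 14⁻¹ ≡ 11 (mod 17), t ≡ 15. Hence x ≡ 7 + 31·15 = 472 (mod 527).
From x ≡ 472 (mod 527) write x = 472 + 527t. Substituting into x ≡ 7 (mod 25) gives 527t ≡ 10 (mod 25), and since 2⁻¹ ≡ 13 (mod 25), t ≡ 5. Hence x ≡ 472 + 527·5 = 3107 (mod 13175).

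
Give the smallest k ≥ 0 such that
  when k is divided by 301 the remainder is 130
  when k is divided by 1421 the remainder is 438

Combine the congruences pairwise.
gcd(301, 1421) = 7 and 7 | (438 − 130), so the pair is consistent; merging gives k ≡ 26016 (mod 61103), where 61103 = lcm(301, 1421).
The solution is unique modulo lcm(301, 1421) = 61103.

26016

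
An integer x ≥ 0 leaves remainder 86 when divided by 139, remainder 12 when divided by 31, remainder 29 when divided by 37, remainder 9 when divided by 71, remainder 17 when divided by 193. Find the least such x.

606667532

The moduli are pairwise coprime; N = 139·31·37·71·193 = 2184710399.
N/139 = 15717341; 15717341 ≡ 55 (mod 139); 55·91 ≡ 1, so inverse 91.
N/31 = 70474529; 70474529 ≡ 28 (mod 31); 28·10 ≡ 1, so inverse 10.
N/37 = 59046227; 59046227 ≡ 36 (mod 37); 36·36 ≡ 1, so inverse 36.
N/71 = 30770569; 30770569 ≡ 21 (mod 71); 21·44 ≡ 1, so inverse 44.
N/193 = 11319743; 11319743 ≡ 100 (mod 193); 100·83 ≡ 1, so inverse 83.
x ≡ 86·15717341·91 + 12·70474529·10 + 29·59046227·36 + 9·30770569·44 + 17·11319743·83 = 221262417831.
221262417831 mod 2184710399 = 606667532.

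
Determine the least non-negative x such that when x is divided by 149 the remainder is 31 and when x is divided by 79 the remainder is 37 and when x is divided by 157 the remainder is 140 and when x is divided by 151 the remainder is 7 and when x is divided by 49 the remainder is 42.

From x ≡ 31 (mod 149) write x = 31 + 149t. Substituting into x ≡ 37 (mod 79) gives 149t ≡ 6 (mod 79), and since 70⁻¹ ≡ 35 (mod 79), t ≡ 52. Hence x ≡ 31 + 149·52 = 7779 (mod 11771).
From x ≡ 7779 (mod 11771) write x = 7779 + 11771t. Substituting into x ≡ 140 (mod 157) gives 11771t ≡ 54 (mod 157), and since 153⁻¹ ≡ 39 (mod 157), t ≡ 65. Hence x ≡ 7779 + 11771·65 = 772894 (mod 1848047).
From x ≡ 772894 (mod 1848047) write x = 772894 + 1848047t. Substituting into x ≡ 7 (mod 151) gives 1848047t ≡ 82 (mod 151), and since 109⁻¹ ≡ 133 (mod 151), t ≡ 34. Hence x ≡ 772894 + 1848047·34 = 63606492 (mod 279055097).
From x ≡ 63606492 (mod 279055097) write x = 63606492 + 279055097t. Substituting into x ≡ 42 (mod 49) gives 279055097t ≡ 9 (mod 49), and since 48⁻¹ ≡ 48 (mod 49), t ≡ 40. Hence x ≡ 63606492 + 279055097·40 = 11225810372 (mod 13673699753).

11225810372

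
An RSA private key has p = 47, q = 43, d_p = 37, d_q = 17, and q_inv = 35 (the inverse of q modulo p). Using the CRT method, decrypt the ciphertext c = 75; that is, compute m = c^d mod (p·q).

1464

m₁ = c^(d_p) mod p: c ≡ 28 (mod 47), and 28^37 mod 47 = 7.
m₂ = c^(d_q) mod q: c ≡ 32 (mod 43), and 32^17 mod 43 = 2.
h = q_inv·(m₁ − m₂) mod p = 35·(7 − 2) mod 47 = 34.
m = m₂ + h·q = 2 + 34·43 = 1464.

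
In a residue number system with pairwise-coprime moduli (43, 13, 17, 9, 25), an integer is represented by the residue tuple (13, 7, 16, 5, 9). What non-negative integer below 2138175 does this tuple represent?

620159

From x ≡ 13 (mod 43) write x = 13 + 43t. Substituting into x ≡ 7 (mod 13) gives 43t ≡ 7 (mod 13), and since 4⁻¹ ≡ 10 (mod 13), t ≡ 5. Hence x ≡ 13 + 43·5 = 228 (mod 559).
From x ≡ 228 (mod 559) write x = 228 + 559t. Substituting into x ≡ 16 (mod 17) gives 559t ≡ 9 (mod 17), and since 15⁻¹ ≡ 8 (mod 17), t ≡ 4. Hence x ≡ 228 + 559·4 = 2464 (mod 9503).
From x ≡ 2464 (mod 9503) write x = 2464 + 9503t. Substituting into x ≡ 5 (mod 9) gives 9503t ≡ 7 (mod 9), and since 8⁻¹ ≡ 8 (mod 9), t ≡ 2. Hence x ≡ 2464 + 9503·2 = 21470 (mod 85527).
From x ≡ 21470 (mod 85527) write x = 21470 + 85527t. Substituting into x ≡ 9 (mod 25) gives 85527t ≡ 14 (mod 25), and since 2⁻¹ ≡ 13 (mod 25), t ≡ 7. Hence x ≡ 21470 + 85527·7 = 620159 (mod 2138175).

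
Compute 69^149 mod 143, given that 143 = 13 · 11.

114

Mod 13: 69 ≡ 4; by Fermat, exponent reduces to 149 mod 12 = 5; 4^5 ≡ 10 (mod 13).
Mod 11: 69 ≡ 3; by Fermat, exponent reduces to 149 mod 10 = 9; 3^9 ≡ 4 (mod 11).
Combine by CRT: x ≡ 10 (mod 13), x ≡ 4 (mod 11) ⇒ x ≡ 114 (mod 143).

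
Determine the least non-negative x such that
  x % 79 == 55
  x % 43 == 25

Combine the congruences pairwise.
From x ≡ 55 (mod 79) write x = 55 + 79t. Substituting into x ≡ 25 (mod 43) gives 79t ≡ 13 (mod 43), and since 36⁻¹ ≡ 6 (mod 43), t ≡ 35. Hence x ≡ 55 + 79·35 = 2820 (mod 3397).

2820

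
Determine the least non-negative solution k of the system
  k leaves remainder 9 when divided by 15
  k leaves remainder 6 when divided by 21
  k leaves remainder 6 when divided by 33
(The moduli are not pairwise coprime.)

699

gcd(15, 21) = 3 and 3 | (6 − 9), so the pair is consistent; merging gives k ≡ 69 (mod 105), where 105 = lcm(15, 21).
gcd(105, 33) = 3 and 3 | (6 − 69), so the pair is consistent; merging gives k ≡ 699 (mod 1155), where 1155 = lcm(105, 33).
The solution is unique modulo lcm(15, 21, 33) = 1155.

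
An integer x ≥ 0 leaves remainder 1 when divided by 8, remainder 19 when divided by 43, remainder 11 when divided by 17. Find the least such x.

793

The moduli are pairwise coprime; N = 8·43·17 = 5848.
N/8 = 731; 731 ≡ 3 (mod 8); 3·3 ≡ 1, so inverse 3.
N/43 = 136; 136 ≡ 7 (mod 43); 7·37 ≡ 1, so inverse 37.
N/17 = 344; 344 ≡ 4 (mod 17); 4·13 ≡ 1, so inverse 13.
x ≡ 1·731·3 + 19·136·37 + 11·344·13 = 146993.
146993 mod 5848 = 793.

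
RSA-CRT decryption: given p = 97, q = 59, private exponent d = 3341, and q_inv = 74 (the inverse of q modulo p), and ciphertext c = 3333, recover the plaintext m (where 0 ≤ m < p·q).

2195

d_p = d mod (p−1) = 3341 mod 96 = 77; d_q = d mod (q−1) = 35.
m₁ = c^(d_p) mod p: c ≡ 35 (mod 97), and 35^77 mod 97 = 61.
m₂ = c^(d_q) mod q: c ≡ 29 (mod 59), and 29^35 mod 59 = 12.
h = q_inv·(m₁ − m₂) mod p = 74·(61 − 12) mod 97 = 37.
m = m₂ + h·q = 12 + 37·59 = 2195.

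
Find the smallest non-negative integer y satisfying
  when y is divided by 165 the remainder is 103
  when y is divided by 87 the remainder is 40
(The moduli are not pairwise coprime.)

gcd(165, 87) = 3 and 3 | (40 − 103), so the pair is consistent; merging gives y ≡ 1258 (mod 4785), where 4785 = lcm(165, 87).
The solution is unique modulo lcm(165, 87) = 4785.

1258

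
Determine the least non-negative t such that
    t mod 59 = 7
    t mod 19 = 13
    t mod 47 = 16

27088

From t ≡ 7 (mod 59) write t = 7 + 59s. Substituting into t ≡ 13 (mod 19) gives 59s ≡ 6 (mod 19), and since 2⁻¹ ≡ 10 (mod 19), s ≡ 3. Hence t ≡ 7 + 59·3 = 184 (mod 1121).
From t ≡ 184 (mod 1121) write t = 184 + 1121s. Substituting into t ≡ 16 (mod 47) gives 1121s ≡ 20 (mod 47), and since 40⁻¹ ≡ 20 (mod 47), s ≡ 24. Hence t ≡ 184 + 1121·24 = 27088 (mod 52687).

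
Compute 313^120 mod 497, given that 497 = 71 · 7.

162

Mod 71: 313 ≡ 29; by Fermat, exponent reduces to 120 mod 70 = 50; 29^50 ≡ 20 (mod 71).
Mod 7: 313 ≡ 5; since 6 | 120, by Fermat 5^120 ≡ 1 (mod 7).
Combine by CRT: x ≡ 20 (mod 71), x ≡ 1 (mod 7) ⇒ x ≡ 162 (mod 497).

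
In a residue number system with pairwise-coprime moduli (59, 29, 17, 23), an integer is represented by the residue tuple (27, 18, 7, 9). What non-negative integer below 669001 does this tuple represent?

From x ≡ 27 (mod 59) write x = 27 + 59t. Substituting into x ≡ 18 (mod 29) gives 59t ≡ 20 (mod 29), and since 1⁻¹ ≡ 1 (mod 29), t ≡ 20. Hence x ≡ 27 + 59·20 = 1207 (mod 1711).
From x ≡ 1207 (mod 1711) write x = 1207 + 1711t. Substituting into x ≡ 7 (mod 17) gives 1711t ≡ 7 (mod 17), and since 11⁻¹ ≡ 14 (mod 17), t ≡ 13. Hence x ≡ 1207 + 1711·13 = 23450 (mod 29087).
From x ≡ 23450 (mod 29087) write x = 23450 + 29087t. Substituting into x ≡ 9 (mod 23) gives 29087t ≡ 19 (mod 23), and since 15⁻¹ ≡ 20 (mod 23), t ≡ 12. Hence x ≡ 23450 + 29087·12 = 372494 (mod 669001).

372494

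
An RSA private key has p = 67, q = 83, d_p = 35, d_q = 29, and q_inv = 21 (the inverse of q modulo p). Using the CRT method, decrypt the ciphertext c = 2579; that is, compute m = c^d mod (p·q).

620

m₁ = c^(d_p) mod p: c ≡ 33 (mod 67), and 33^35 mod 67 = 17.
m₂ = c^(d_q) mod q: c ≡ 6 (mod 83), and 6^29 mod 83 = 39.
h = q_inv·(m₁ − m₂) mod p = 21·(17 − 39) mod 67 = 7.
m = m₂ + h·q = 39 + 7·83 = 620.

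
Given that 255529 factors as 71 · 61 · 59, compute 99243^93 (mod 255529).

Mod 71: 99243 ≡ 56; by Fermat, exponent reduces to 93 mod 70 = 23; 56^23 ≡ 62 (mod 71).
Mod 61: 99243 ≡ 57; by Fermat, exponent reduces to 93 mod 60 = 33; 57^33 ≡ 58 (mod 61).
Mod 59: 99243 ≡ 5; by Fermat, exponent reduces to 93 mod 58 = 35; 5^35 ≡ 49 (mod 59).
Combine by CRT: x ≡ 62 (mod 71), x ≡ 58 (mod 61), x ≡ 49 (mod 59) ⇒ x ≡ 192330 (mod 255529).

192330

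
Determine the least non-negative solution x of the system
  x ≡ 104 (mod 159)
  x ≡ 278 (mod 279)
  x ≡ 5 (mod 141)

gcd(159, 279) = 3 and 3 | (278 − 104), so the pair is consistent; merging gives x ≡ 9485 (mod 14787), where 14787 = lcm(159, 279).
gcd(14787, 141) = 3 and 3 | (5 − 9485), so the pair is consistent; merging gives x ≡ 615752 (mod 694989), where 694989 = lcm(14787, 141).
The solution is unique modulo lcm(159, 279, 141) = 694989.

615752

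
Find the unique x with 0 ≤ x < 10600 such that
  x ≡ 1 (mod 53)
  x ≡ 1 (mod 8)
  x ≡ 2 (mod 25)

Combine the congruences pairwise.
From x ≡ 1 (mod 53) write x = 1 + 53t. Substituting into x ≡ 1 (mod 8) gives 53t ≡ 0 (mod 8), and since 5⁻¹ ≡ 5 (mod 8), t ≡ 0. Hence x ≡ 1 + 53·0 = 1 (mod 424).
From x ≡ 1 (mod 424) write x = 1 + 424t. Substituting into x ≡ 2 (mod 25) gives 424t ≡ 1 (mod 25), and since 24⁻¹ ≡ 24 (mod 25), t ≡ 24. Hence x ≡ 1 + 424·24 = 10177 (mod 10600).

10177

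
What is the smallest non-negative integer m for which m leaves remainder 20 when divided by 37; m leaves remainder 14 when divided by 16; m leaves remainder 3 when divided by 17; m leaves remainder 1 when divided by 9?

The moduli are pairwise coprime; N = 37·16·17·9 = 90576.
N/37 = 2448; 2448 ≡ 6 (mod 37); 6·31 ≡ 1, so inverse 31.
N/16 = 5661; 5661 ≡ 13 (mod 16); 13·5 ≡ 1, so inverse 5.
N/17 = 5328; 5328 ≡ 7 (mod 17); 7·5 ≡ 1, so inverse 5.
N/9 = 10064; 10064 ≡ 2 (mod 9); 2·5 ≡ 1, so inverse 5.
m ≡ 20·2448·31 + 14·5661·5 + 3·5328·5 + 1·10064·5 = 2044270.
2044270 mod 90576 = 51598.

51598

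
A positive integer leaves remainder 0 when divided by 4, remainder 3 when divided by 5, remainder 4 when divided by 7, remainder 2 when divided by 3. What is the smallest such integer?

368

The moduli are pairwise coprime; N = 4·5·7·3 = 420.
N/4 = 105; 105 ≡ 1 (mod 4), inverse 1.
N/5 = 84; 84 ≡ 4 (mod 5); 4·4 ≡ 1, so inverse 4.
N/7 = 60; 60 ≡ 4 (mod 7); 4·2 ≡ 1, so inverse 2.
N/3 = 140; 140 ≡ 2 (mod 3); 2·2 ≡ 1, so inverse 2.
x ≡ 0·105·1 + 3·84·4 + 4·60·2 + 2·140·2 = 2048.
2048 mod 420 = 368.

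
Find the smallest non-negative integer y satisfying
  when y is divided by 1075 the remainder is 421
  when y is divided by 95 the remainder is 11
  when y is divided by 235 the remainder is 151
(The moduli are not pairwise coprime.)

gcd(1075, 95) = 5 and 5 | (11 − 421), so the pair is consistent; merging gives y ≡ 19771 (mod 20425), where 20425 = lcm(1075, 95).
gcd(20425, 235) = 5 and 5 | (151 − 19771), so the pair is consistent; merging gives y ≡ 857196 (mod 959975), where 959975 = lcm(20425, 235).
The solution is unique modulo lcm(1075, 95, 235) = 959975.

857196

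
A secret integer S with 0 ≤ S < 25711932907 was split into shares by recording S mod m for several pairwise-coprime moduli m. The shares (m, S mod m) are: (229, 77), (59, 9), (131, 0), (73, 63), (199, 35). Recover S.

The moduli are pairwise coprime; N = 229·59·131·73·199 = 25711932907.
N/229 = 112279183; 112279183 ≡ 25 (mod 229); 25·55 ≡ 1, so inverse 55.
N/59 = 435795473; 435795473 ≡ 56 (mod 59); 56·39 ≡ 1, so inverse 39.
N/131 = 196274297; 196274297 ≡ 10 (mod 131); 10·118 ≡ 1, so inverse 118.
N/73 = 352218259; 352218259 ≡ 48 (mod 73); 48·35 ≡ 1, so inverse 35.
N/199 = 129205693; 129205693 ≡ 167 (mod 199); 167·143 ≡ 1, so inverse 143.
S ≡ 77·112279183·55 + 9·435795473·39 + 0·196274297·118 + 63·352218259·35 + 35·129205693·143 = 2051782305588.
2051782305588 mod 25711932907 = 20539605935.

20539605935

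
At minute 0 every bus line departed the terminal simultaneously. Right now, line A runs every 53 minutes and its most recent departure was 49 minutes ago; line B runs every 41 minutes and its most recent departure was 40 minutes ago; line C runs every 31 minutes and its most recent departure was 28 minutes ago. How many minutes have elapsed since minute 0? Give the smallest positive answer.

Combine the congruences pairwise.
From t ≡ 49 (mod 53) write t = 49 + 53s. Substituting into t ≡ 40 (mod 41) gives 53s ≡ 32 (mod 41), and since 12⁻¹ ≡ 24 (mod 41), s ≡ 30. Hence t ≡ 49 + 53·30 = 1639 (mod 2173).
From t ≡ 1639 (mod 2173) write t = 1639 + 2173s. Substituting into t ≡ 28 (mod 31) gives 2173s ≡ 1 (mod 31), and since 3⁻¹ ≡ 21 (mod 31), s ≡ 21. Hence t ≡ 1639 + 2173·21 = 47272 (mod 67363).

47272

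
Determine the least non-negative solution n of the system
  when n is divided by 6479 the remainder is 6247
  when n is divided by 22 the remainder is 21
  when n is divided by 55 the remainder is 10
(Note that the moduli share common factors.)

19205

gcd(6479, 22) = 11 and 11 | (21 − 6247), so the pair is consistent; merging gives n ≡ 6247 (mod 12958), where 12958 = lcm(6479, 22).
gcd(12958, 55) = 11 and 11 | (10 − 6247), so the pair is consistent; merging gives n ≡ 19205 (mod 64790), where 64790 = lcm(12958, 55).
The solution is unique modulo lcm(6479, 22, 55) = 64790.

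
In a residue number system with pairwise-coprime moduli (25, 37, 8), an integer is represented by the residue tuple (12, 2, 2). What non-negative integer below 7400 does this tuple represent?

From x ≡ 12 (mod 25) write x = 12 + 25t. Substituting into x ≡ 2 (mod 37) gives 25t ≡ 27 (mod 37), and since 25⁻¹ ≡ 3 (mod 37), t ≡ 7. Hence x ≡ 12 + 25·7 = 187 (mod 925).
From x ≡ 187 (mod 925) write x = 187 + 925t. Substituting into x ≡ 2 (mod 8) gives 925t ≡ 7 (mod 8), and since 5⁻¹ ≡ 5 (mod 8), t ≡ 3. Hence x ≡ 187 + 925·3 = 2962 (mod 7400).

2962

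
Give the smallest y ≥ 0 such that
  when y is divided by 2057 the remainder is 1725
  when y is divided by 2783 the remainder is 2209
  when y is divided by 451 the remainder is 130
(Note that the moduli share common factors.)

gcd(2057, 2783) = 121 and 121 | (2209 − 1725), so the pair is consistent; merging gives y ≡ 16124 (mod 47311), where 47311 = lcm(2057, 2783).
gcd(47311, 451) = 11 and 11 | (130 − 16124), so the pair is consistent; merging gives y ≡ 725789 (mod 1939751), where 1939751 = lcm(47311, 451).
The solution is unique modulo lcm(2057, 2783, 451) = 1939751.

725789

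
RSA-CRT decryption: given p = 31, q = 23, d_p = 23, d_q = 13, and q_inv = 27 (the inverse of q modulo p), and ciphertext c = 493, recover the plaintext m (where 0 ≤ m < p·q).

268

m₁ = c^(d_p) mod p: c ≡ 28 (mod 31), and 28^23 mod 31 = 20.
m₂ = c^(d_q) mod q: c ≡ 10 (mod 23), and 10^13 mod 23 = 15.
h = q_inv·(m₁ − m₂) mod p = 27·(20 − 15) mod 31 = 11.
m = m₂ + h·q = 15 + 11·23 = 268.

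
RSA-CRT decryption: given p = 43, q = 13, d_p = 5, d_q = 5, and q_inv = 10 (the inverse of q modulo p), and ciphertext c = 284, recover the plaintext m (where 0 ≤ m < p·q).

46

m₁ = c^(d_p) mod p: c ≡ 26 (mod 43), and 26^5 mod 43 = 3.
m₂ = c^(d_q) mod q: c ≡ 11 (mod 13), and 11^5 mod 13 = 7.
h = q_inv·(m₁ − m₂) mod p = 10·(3 − 7) mod 43 = 3.
m = m₂ + h·q = 7 + 3·13 = 46.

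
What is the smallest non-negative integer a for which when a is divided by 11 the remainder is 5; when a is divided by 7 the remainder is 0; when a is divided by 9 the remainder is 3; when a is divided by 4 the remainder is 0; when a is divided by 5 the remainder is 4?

The moduli are pairwise coprime; N = 11·7·9·4·5 = 13860.
N/11 = 1260; 1260 ≡ 6 (mod 11); 6·2 ≡ 1, so inverse 2.
N/7 = 1980; 1980 ≡ 6 (mod 7); 6·6 ≡ 1, so inverse 6.
N/9 = 1540; 1540 ≡ 1 (mod 9), inverse 1.
N/4 = 3465; 3465 ≡ 1 (mod 4), inverse 1.
N/5 = 2772; 2772 ≡ 2 (mod 5); 2·3 ≡ 1, so inverse 3.
a ≡ 5·1260·2 + 0·1980·6 + 3·1540·1 + 0·3465·1 + 4·2772·3 = 50484.
50484 mod 13860 = 8904.

8904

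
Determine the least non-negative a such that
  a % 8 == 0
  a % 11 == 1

From a ≡ 0 (mod 8) write a = 0 + 8t. Substituting into a ≡ 1 (mod 11) gives 8t ≡ 1 (mod 11), and since 8⁻¹ ≡ 7 (mod 11), t ≡ 7. Hence a ≡ 0 + 8·7 = 56 (mod 88).

56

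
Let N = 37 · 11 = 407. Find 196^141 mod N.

295

Mod 37: 196 ≡ 11; by Fermat, exponent reduces to 141 mod 36 = 33; 11^33 ≡ 36 (mod 37).
Mod 11: 196 ≡ 9; by Fermat, exponent reduces to 141 mod 10 = 1; 9^1 ≡ 9 (mod 11).
Combine by CRT: x ≡ 36 (mod 37), x ≡ 9 (mod 11) ⇒ x ≡ 295 (mod 407).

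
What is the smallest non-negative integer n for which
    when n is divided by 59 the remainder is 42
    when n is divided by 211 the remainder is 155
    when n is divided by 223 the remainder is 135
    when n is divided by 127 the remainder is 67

107108819

The moduli are pairwise coprime; M = 59·211·223·127 = 352568129.
M/59 = 5975731; 5975731 ≡ 34 (mod 59); 34·33 ≡ 1, so inverse 33.
M/211 = 1670939; 1670939 ≡ 30 (mod 211); 30·204 ≡ 1, so inverse 204.
M/223 = 1581023; 1581023 ≡ 176 (mod 223); 176·204 ≡ 1, so inverse 204.
M/127 = 2776127; 2776127 ≡ 34 (mod 127); 34·71 ≡ 1, so inverse 71.
n ≡ 42·5975731·33 + 155·1670939·204 + 135·1581023·204 + 67·2776127·71 = 117864863905.
117864863905 mod 352568129 = 107108819.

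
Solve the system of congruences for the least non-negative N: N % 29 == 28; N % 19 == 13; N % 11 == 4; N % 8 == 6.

The moduli are pairwise coprime; M = 29·19·11·8 = 48488.
M/29 = 1672; 1672 ≡ 19 (mod 29); 19·26 ≡ 1, so inverse 26.
M/19 = 2552; 2552 ≡ 6 (mod 19); 6·16 ≡ 1, so inverse 16.
M/11 = 4408; 4408 ≡ 8 (mod 11); 8·7 ≡ 1, so inverse 7.
M/8 = 6061; 6061 ≡ 5 (mod 8); 5·5 ≡ 1, so inverse 5.
N ≡ 28·1672·26 + 13·2552·16 + 4·4408·7 + 6·6061·5 = 2053286.
2053286 mod 48488 = 16790.

16790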